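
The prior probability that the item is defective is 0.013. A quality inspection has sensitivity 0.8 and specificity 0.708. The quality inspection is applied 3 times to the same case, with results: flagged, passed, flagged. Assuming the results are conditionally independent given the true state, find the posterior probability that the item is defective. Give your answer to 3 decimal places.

Let H be the event that the item is defective; start with P(H) = 0.013. P('flagged'|H) = 0.8, P('flagged'|¬H) = 0.292.
Update on result 1 ('flagged'): P(H) ← 0.8·0.0130 / (0.8·0.0130 + 0.292·0.9870) = 0.010400/0.29860 = 0.0348.
Update on result 2 ('passed'): P(H) ← 0.2·0.0348 / (0.2·0.0348 + 0.708·0.9652) = 0.0069657/0.69031 = 0.0101.
Update on result 3 ('flagged'): P(H) ← 0.8·0.0101 / (0.8·0.0101 + 0.292·0.9899) = 0.0080726/0.29713 = 0.0272.

Posterior P(H) ≈ 0.027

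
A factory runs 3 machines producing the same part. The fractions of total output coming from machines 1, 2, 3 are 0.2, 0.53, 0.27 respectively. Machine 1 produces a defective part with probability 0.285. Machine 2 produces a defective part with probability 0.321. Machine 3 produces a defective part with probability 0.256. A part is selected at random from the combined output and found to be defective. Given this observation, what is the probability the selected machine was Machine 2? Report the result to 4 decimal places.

P(defective|M1) = 0.285; P(defective|M2) = 0.321; P(defective|M3) = 0.256.
Prior × likelihood for each source: 0.2·0.285=0.05700, 0.53·0.321=0.1701, 0.27·0.256=0.06912. Summing gives P(defective) = 0.29625.
P(Machine 2 | defective) = 0.1701 / 0.29625 = 0.5743.

Posterior probability ≈ 0.5743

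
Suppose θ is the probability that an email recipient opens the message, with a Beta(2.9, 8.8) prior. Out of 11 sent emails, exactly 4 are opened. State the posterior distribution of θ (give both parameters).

The binomial likelihood is conjugate to the Beta prior: with 4 successes and 7 failures, the posterior is Beta(2.9+4, 8.8+7) = Beta(6.9, 15.8).

Posterior: Beta(6.9, 15.8)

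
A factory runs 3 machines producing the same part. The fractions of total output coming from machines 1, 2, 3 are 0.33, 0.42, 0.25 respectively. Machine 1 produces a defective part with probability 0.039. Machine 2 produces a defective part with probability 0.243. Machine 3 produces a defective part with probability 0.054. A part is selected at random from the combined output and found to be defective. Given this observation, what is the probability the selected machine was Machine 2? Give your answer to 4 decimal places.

P(defective|M1) = 0.039; P(defective|M2) = 0.243; P(defective|M3) = 0.054.
Prior × likelihood for each source: 0.33·0.039=0.01287, 0.42·0.243=0.1021, 0.25·0.054=0.01350. Summing gives P(defective) = 0.12843.
P(Machine 2 | defective) = 0.1021 / 0.12843 = 0.7947.

Posterior probability ≈ 0.7947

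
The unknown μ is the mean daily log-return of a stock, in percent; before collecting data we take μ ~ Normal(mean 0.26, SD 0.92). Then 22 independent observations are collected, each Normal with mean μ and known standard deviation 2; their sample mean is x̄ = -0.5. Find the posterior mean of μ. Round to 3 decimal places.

Posterior mean ≈ -0.366

Prior precision 1/τ₀² = 1/0.92² = 1.18147; data precision n/σ² = 22/2² = 5.50000.
Posterior precision = 1.18147 + 5.50000 = 6.68147.
Posterior mean = (1.18147·0.26 + 5.50000·-0.5) / 6.68147 = -0.366.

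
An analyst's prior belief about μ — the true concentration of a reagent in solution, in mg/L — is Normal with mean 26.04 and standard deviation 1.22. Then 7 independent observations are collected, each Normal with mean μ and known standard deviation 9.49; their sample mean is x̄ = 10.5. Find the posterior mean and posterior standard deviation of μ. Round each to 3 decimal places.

With known σ, the Normal prior is conjugate. Weight on the data is w = (n/σ²)/(n/σ² + 1/τ₀²) = 0.0777259/(0.0777259+0.671862) = 0.10369.
Posterior mean = w·x̄ + (1−w)·μ₀ = 0.10369·10.5 + 0.89631·26.04 = 24.429. Posterior variance = 1/(0.0777259+0.671862) = 1.33407, so SD = 1.155.

Posterior mean ≈ 24.429; posterior SD ≈ 1.155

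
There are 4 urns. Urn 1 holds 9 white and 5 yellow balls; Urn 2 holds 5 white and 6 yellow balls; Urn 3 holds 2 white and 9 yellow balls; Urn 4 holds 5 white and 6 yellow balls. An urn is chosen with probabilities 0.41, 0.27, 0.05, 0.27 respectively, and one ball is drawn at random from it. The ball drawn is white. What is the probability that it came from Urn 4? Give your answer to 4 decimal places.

Tabulate prior·likelihood by source: [1] prior 0.41, lik 0.6429, product 0.2636; [2] prior 0.27, lik 0.4545, product 0.1227; [3] prior 0.05, lik 0.1818, product 0.009091; [4] prior 0.27, lik 0.4545, product 0.1227.
Normalizing constant = 0.51812; the posterior for Urn 4 is its product over the sum, 0.1227/0.51812 = 0.2369.

Posterior probability ≈ 0.2369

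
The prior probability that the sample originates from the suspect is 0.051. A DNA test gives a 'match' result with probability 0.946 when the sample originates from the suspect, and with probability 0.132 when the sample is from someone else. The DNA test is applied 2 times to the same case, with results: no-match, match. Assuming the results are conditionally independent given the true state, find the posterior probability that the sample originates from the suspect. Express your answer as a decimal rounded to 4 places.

With H the event that the sample originates from the suspect, the joint likelihood of the observed sequence is P(data|H) = 0.054·0.946 = 0.051084 and P(data|¬H) = 0.868·0.132 = 0.11458.
Bayes: P(H|data) = 0.051·0.051084 / (0.051·0.051084 + 0.949·0.11458) = 0.0026053/0.11134 = 0.0234.

Posterior P(H) ≈ 0.0234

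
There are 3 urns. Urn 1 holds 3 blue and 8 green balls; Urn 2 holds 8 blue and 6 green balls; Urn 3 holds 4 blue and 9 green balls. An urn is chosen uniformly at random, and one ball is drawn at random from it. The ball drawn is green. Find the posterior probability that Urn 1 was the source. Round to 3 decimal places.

P(green|Urn 1) = 0.7273; P(green|Urn 2) = 0.4286; P(green|Urn 3) = 0.6923.
Prior × likelihood for each source: 0.333333·0.7273=0.2424, 0.333333·0.4286=0.1429, 0.333333·0.6923=0.2308. Summing gives P(green) = 0.61605.
P(Urn 1 | green) = 0.2424 / 0.61605 = 0.394.

Posterior probability ≈ 0.394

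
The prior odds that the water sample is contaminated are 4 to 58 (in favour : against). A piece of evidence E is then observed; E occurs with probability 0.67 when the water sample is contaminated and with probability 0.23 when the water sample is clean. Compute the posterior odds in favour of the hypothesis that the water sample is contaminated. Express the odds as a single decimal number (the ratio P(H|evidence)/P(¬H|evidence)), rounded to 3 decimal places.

Prior odds = 4/58 = 0.068966. In log-odds, ln(0.068966) = -2.6741.
Add log likelihood ratio: ln(2.9130) = 1.0692.
Posterior log-odds = -1.6050, so posterior odds = exp(-1.6050) = 0.20090.

Posterior odds ≈ 0.201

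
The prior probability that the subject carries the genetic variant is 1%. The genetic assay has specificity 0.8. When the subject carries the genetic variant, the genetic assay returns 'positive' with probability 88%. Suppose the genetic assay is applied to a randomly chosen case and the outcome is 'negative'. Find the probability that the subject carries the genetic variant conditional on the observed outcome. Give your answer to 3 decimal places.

Write H for 'the subject carries the genetic variant'. Prior odds H:¬H = 0.01/0.99 = 0.010101. For the 'negative' outcome, the likelihood ratio is 0.12/0.8 = 0.15000.
Posterior odds = 0.010101 × 0.15000 = 0.0015152, so P(H|E) = 0.0015152/(1+0.0015152) = 0.002.

P(H | E) ≈ 0.002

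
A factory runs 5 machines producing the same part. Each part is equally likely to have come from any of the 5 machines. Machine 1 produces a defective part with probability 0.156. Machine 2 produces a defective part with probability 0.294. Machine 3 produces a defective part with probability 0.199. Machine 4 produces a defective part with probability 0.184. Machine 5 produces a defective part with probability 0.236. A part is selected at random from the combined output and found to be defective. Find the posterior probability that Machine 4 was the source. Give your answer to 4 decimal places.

Posterior probability ≈ 0.1721

P(defective|M1) = 0.156; P(defective|M2) = 0.294; P(defective|M3) = 0.199; P(defective|M4) = 0.184; P(defective|M5) = 0.236.
Prior × likelihood for each source: 0.2·0.156=0.03120, 0.2·0.294=0.05880, 0.2·0.199=0.03980, 0.2·0.184=0.03680, 0.2·0.236=0.04720. Summing gives P(defective) = 0.21380.
P(Machine 4 | defective) = 0.03680 / 0.21380 = 0.1721.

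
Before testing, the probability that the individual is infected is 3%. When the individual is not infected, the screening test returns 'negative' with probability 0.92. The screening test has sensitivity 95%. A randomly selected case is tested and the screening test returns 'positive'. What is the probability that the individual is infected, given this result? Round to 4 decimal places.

Let H be the event that the individual is infected. P(H) = 0.03, so P(¬H) = 0.97. With E the 'positive' result, P(E|H) = 0.95 and P(E|¬H) = 0.08.
P(E) = 0.95·0.03 + 0.08·0.97 = 0.028500 + 0.077600 = 0.10610.
By Bayes' theorem, P(H|E) = 0.028500 / 0.10610 = 0.2686.

P(H | E) ≈ 0.2686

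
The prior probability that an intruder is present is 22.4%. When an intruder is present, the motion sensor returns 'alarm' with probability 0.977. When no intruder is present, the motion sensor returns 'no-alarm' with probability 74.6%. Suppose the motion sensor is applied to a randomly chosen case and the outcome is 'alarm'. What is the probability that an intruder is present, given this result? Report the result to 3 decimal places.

Let H be the event that an intruder is present. P(H) = 0.224, so P(¬H) = 0.776. With E the 'alarm' result, P(E|H) = 0.977 and P(E|¬H) = 0.254.
P(E) = 0.977·0.224 + 0.254·0.776 = 0.21885 + 0.19710 = 0.41595.
By Bayes' theorem, P(H|E) = 0.21885 / 0.41595 = 0.526.

P(H | E) ≈ 0.526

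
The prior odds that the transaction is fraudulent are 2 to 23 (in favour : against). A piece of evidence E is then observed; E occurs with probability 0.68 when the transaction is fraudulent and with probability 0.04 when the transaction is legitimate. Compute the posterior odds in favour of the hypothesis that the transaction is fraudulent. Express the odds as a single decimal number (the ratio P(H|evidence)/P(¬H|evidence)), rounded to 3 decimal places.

Posterior odds ≈ 1.478

Prior odds = 2/23 = 0.086957.
Likelihood ratio for E = 0.68/0.04 = 17.000.
Posterior odds = prior odds × LR = 1.4783.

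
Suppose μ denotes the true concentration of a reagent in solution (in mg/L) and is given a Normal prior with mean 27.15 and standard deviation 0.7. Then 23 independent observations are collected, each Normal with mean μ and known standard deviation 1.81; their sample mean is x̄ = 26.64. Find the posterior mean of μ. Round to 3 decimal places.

Posterior mean ≈ 26.755

With known σ, the Normal prior is conjugate. Weight on the data is w = (n/σ²)/(n/σ² + 1/τ₀²) = 7.02054/(7.02054+2.04082) = 0.77478.
Posterior mean = w·x̄ + (1−w)·μ₀ = 0.77478·26.64 + 0.22522·27.15 = 26.755.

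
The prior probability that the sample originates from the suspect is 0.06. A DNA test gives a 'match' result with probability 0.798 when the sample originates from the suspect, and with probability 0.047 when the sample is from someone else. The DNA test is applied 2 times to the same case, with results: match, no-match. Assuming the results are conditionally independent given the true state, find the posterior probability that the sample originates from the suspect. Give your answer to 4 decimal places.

With H the event that the sample originates from the suspect, the joint likelihood of the observed sequence is P(data|H) = 0.798·0.202 = 0.16120 and P(data|¬H) = 0.047·0.953 = 0.044791.
Bayes: P(H|data) = 0.06·0.16120 / (0.06·0.16120 + 0.94·0.044791) = 0.0096718/0.051775 = 0.1868.

Posterior P(H) ≈ 0.1868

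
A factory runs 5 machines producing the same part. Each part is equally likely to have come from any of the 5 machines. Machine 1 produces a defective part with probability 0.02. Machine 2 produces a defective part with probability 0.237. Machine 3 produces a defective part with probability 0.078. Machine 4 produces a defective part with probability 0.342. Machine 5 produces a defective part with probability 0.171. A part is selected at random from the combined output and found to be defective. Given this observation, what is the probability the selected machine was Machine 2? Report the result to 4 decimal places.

P(defective|M1) = 0.02; P(defective|M2) = 0.237; P(defective|M3) = 0.078; P(defective|M4) = 0.342; P(defective|M5) = 0.171.
Prior × likelihood for each source: 0.2·0.02=0.004000, 0.2·0.237=0.04740, 0.2·0.078=0.01560, 0.2·0.342=0.06840, 0.2·0.171=0.03420. Summing gives P(defective) = 0.16960.
P(Machine 2 | defective) = 0.04740 / 0.16960 = 0.2795.

Posterior probability ≈ 0.2795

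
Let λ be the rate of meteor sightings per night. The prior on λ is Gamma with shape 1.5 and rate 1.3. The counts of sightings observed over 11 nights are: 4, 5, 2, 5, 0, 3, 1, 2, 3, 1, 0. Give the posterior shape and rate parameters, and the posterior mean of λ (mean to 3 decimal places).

The Poisson likelihood adds the total count to the shape and the number of exposure periods to the rate. Here ∑xᵢ = 26 and n = 11, so shape 1.5→27.5 and rate 1.3→12.3.
Posterior mean = shape/rate = 27.5/12.3 = 2.236.

Posterior: Gamma(shape=27.5, rate=12.3); mean ≈ 2.236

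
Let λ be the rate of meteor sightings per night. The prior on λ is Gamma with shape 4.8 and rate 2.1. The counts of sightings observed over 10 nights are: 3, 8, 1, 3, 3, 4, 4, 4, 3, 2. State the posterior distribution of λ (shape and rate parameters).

Posterior: Gamma(shape=39.8, rate=12.1)

Total count ∑xᵢ = 35 over n = 10 nights.
Gamma is conjugate to the Poisson likelihood: posterior is Gamma(shape = 4.8+35 = 39.8, rate = 2.1+10 = 12.1).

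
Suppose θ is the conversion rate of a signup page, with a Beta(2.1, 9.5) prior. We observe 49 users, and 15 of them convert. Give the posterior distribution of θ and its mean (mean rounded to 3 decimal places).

The binomial likelihood is conjugate to the Beta prior: with 15 successes and 34 failures, the posterior is Beta(2.1+15, 9.5+34) = Beta(17.1, 43.5).
Posterior mean = α/(α+β) = 17.1/60.6 = 0.282.

Posterior: Beta(17.1, 43.5); mean ≈ 0.282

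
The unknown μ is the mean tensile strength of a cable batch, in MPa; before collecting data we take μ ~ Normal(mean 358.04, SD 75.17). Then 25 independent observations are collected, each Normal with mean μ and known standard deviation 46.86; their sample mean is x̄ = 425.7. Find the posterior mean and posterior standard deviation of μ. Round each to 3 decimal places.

Posterior mean ≈ 424.664; posterior SD ≈ 9.300

Prior precision 1/τ₀² = 1/75.17² = 0.00017697; data precision n/σ² = 25/46.86² = 0.0113851.
Posterior precision = 0.00017697 + 0.0113851 = 0.0115620, giving posterior SD = 1/√0.0115620 = 9.300.
Posterior mean = (0.00017697·358.04 + 0.0113851·425.7) / 0.0115620 = 424.664.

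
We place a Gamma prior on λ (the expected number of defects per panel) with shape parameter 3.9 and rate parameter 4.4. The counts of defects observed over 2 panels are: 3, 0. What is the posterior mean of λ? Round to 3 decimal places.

Posterior mean ≈ 1.078

The Poisson likelihood adds the total count to the shape and the number of exposure periods to the rate. Here ∑xᵢ = 3 and n = 2, so shape 3.9→6.9 and rate 4.4→6.4.
Posterior mean = shape/rate = 6.9/6.4 = 1.078.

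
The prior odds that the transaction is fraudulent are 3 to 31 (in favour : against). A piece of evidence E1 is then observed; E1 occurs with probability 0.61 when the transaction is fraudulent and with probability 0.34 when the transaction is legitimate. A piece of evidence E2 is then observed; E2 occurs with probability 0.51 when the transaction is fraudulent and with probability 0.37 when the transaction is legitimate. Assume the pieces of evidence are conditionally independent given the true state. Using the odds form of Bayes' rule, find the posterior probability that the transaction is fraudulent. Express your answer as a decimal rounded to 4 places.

Posterior probability ≈ 0.1931

Prior odds = 3/31 = 0.096774. In log-odds, ln(0.096774) = -2.3354.
Add log likelihood ratios: ln(1.7941) + ln(1.3784) = 0.90542.
Posterior log-odds = -1.4300, so posterior odds = exp(-1.4300) = 0.23932. Converting, P(H|E) = 0.23932/1.2393 = 0.1931.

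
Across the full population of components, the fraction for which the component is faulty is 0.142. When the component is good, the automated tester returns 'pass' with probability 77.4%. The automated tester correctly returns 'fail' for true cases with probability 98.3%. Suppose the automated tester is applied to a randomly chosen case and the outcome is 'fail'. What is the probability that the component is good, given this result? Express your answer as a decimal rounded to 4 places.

Let H be the event that the component is faulty. P(H) = 0.142, so P(¬H) = 0.858. With E the 'fail' result, P(E|H) = 0.983 and P(E|¬H) = 0.226.
P(E) = 0.983·0.142 + 0.226·0.858 = 0.13959 + 0.19391 = 0.33349.
By Bayes' theorem, P(H|E) = 0.13959 / 0.33349 = 0.4186. Hence P(¬H|E) = 1 − 0.4186 = 0.5814.

P(¬H | E) ≈ 0.5814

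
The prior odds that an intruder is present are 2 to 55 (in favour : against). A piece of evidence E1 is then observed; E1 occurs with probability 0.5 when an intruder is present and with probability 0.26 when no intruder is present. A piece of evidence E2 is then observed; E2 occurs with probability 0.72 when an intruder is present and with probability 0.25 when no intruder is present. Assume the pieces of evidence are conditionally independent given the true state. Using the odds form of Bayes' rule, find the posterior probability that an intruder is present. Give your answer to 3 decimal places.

Posterior probability ≈ 0.168

Prior odds = 2/55 = 0.036364.
Likelihood ratio for E1 = 0.5/0.26 = 1.9231.
Likelihood ratio for E2 = 0.72/0.25 = 2.8800.
Posterior odds = prior odds × LR₁ × LR₂ = 0.20140.
Posterior probability = odds/(1+odds) = 0.20140/1.2014 = 0.168.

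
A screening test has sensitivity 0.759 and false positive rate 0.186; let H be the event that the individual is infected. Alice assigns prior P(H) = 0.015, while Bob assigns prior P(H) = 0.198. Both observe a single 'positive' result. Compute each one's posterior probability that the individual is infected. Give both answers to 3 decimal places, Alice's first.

P('+'|H) = 0.759, P('+'|¬H) = 0.186.
Alice: numerator 0.759·0.015 = 0.011385; evidence = 0.011385+0.186·0.985 = 0.19459; posterior = 0.059.
Bob: numerator 0.759·0.198 = 0.15028; evidence = 0.15028+0.186·0.802 = 0.29945; posterior = 0.502.

Alice: 0.059; Bob: 0.502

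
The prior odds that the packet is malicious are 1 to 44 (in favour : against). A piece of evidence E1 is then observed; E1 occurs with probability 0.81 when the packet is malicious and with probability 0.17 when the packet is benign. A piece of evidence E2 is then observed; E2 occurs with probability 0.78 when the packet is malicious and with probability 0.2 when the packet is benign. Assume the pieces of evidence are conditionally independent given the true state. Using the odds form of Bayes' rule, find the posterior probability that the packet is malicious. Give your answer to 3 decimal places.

Posterior probability ≈ 0.297

Prior odds = 1/44 = 0.022727. In log-odds, ln(0.022727) = -3.7842.
Add log likelihood ratios: ln(4.7647) + ln(3.9000) = 2.9222.
Posterior log-odds = -0.86198, so posterior odds = exp(-0.86198) = 0.42233. Converting, P(H|E) = 0.42233/1.4223 = 0.297.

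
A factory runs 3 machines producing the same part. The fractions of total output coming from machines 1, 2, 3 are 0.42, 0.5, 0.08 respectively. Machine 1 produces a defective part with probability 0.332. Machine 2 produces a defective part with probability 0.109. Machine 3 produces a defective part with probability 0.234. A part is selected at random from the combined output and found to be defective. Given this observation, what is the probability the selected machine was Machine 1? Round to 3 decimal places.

P(defective|M1) = 0.332; P(defective|M2) = 0.109; P(defective|M3) = 0.234.
Prior × likelihood for each source: 0.42·0.332=0.1394, 0.5·0.109=0.05450, 0.08·0.234=0.01872. Summing gives P(defective) = 0.21266.
P(Machine 1 | defective) = 0.1394 / 0.21266 = 0.656.

Posterior probability ≈ 0.656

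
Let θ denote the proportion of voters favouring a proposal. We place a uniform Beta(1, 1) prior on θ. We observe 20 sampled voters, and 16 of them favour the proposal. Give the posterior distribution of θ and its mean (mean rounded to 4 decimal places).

Observing 16 successes and 4 failures updates Beta(1, 1) by adding the success and failure counts to the two shape parameters: α = 1+16 = 17, β = 1+4 = 5.
Posterior mean = α/(α+β) = 17/22 = 0.7727.

Posterior: Beta(17, 5); mean ≈ 0.7727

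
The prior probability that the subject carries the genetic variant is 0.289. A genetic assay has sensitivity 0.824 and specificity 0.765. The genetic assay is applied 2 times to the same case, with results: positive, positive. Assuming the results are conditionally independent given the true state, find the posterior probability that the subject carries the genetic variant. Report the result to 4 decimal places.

With H the event that the subject carries the genetic variant, the joint likelihood of the observed sequence is P(data|H) = 0.824·0.824 = 0.67898 and P(data|¬H) = 0.235·0.235 = 0.055225.
Bayes: P(H|data) = 0.289·0.67898 / (0.289·0.67898 + 0.711·0.055225) = 0.19622/0.23549 = 0.8333.

Posterior P(H) ≈ 0.8333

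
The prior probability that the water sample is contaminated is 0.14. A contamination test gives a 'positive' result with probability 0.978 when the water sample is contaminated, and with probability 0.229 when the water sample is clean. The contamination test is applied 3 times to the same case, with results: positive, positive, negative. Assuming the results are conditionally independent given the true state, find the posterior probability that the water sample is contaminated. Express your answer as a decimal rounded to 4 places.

Let H be the event that the water sample is contaminated; start with P(H) = 0.14. P('positive'|H) = 0.978, P('positive'|¬H) = 0.229.
Update on result 1 ('positive'): P(H) ← 0.978·0.1400 / (0.978·0.1400 + 0.229·0.8600) = 0.13692/0.33386 = 0.4101.
Update on result 2 ('positive'): P(H) ← 0.978·0.4101 / (0.978·0.4101 + 0.229·0.5899) = 0.40109/0.53617 = 0.7481.
Update on result 3 ('negative'): P(H) ← 0.022·0.7481 / (0.022·0.7481 + 0.771·0.2519) = 0.016457/0.21070 = 0.0781.

Posterior P(H) ≈ 0.0781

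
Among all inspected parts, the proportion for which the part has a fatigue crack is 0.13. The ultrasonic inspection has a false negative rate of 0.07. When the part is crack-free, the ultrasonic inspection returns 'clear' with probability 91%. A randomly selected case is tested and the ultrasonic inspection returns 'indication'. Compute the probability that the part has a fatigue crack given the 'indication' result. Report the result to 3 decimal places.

P(H | E) ≈ 0.607

Let H be the event that the part has a fatigue crack. P(H) = 0.13, so P(¬H) = 0.87. With E the 'indication' result, P(E|H) = 0.93 and P(E|¬H) = 0.09.
P(E) = 0.93·0.13 + 0.09·0.87 = 0.12090 + 0.078300 = 0.19920.
By Bayes' theorem, P(H|E) = 0.12090 / 0.19920 = 0.607.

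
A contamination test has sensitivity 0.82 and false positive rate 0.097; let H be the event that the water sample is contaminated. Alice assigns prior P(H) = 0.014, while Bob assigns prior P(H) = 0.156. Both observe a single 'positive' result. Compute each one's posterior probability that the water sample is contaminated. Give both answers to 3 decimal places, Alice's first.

Alice: 0.107; Bob: 0.610

P('+'|H) = 0.82, P('+'|¬H) = 0.097.
Alice: numerator 0.82·0.014 = 0.011480; evidence = 0.011480+0.097·0.986 = 0.10712; posterior = 0.107.
Bob: numerator 0.82·0.156 = 0.12792; evidence = 0.12792+0.097·0.844 = 0.20979; posterior = 0.610.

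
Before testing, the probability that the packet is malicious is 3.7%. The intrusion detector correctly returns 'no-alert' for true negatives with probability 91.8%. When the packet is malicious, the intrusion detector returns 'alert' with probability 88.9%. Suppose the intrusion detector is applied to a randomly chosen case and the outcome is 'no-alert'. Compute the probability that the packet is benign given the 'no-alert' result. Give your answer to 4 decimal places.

P(¬H | E) ≈ 0.9954

Let H be the event that the packet is malicious. P(H) = 0.037, so P(¬H) = 0.963. With E the 'no-alert' result, P(E|H) = 0.111 and P(E|¬H) = 0.918.
P(E) = 0.111·0.037 + 0.918·0.963 = 0.0041070 + 0.88403 = 0.88814.
By Bayes' theorem, P(H|E) = 0.0041070 / 0.88814 = 0.0046. Hence P(¬H|E) = 1 − 0.0046 = 0.9954.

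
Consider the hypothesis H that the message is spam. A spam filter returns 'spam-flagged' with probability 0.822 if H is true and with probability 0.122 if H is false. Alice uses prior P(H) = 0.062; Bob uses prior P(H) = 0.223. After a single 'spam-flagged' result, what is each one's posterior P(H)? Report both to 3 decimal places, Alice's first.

The likelihood ratio for a 'spam-flagged' result is 0.822/0.122 = 6.7377.
Alice: prior odds 0.062/0.938 = 0.066098; posterior odds 0.44535; posterior probability 0.308.
Bob: prior odds 0.223/0.777 = 0.28700; posterior odds 1.9337; posterior probability 0.659.

Alice: 0.308; Bob: 0.659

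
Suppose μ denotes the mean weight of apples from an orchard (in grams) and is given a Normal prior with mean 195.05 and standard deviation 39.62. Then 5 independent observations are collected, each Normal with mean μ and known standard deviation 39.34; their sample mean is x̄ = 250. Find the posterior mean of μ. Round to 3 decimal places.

Posterior mean ≈ 240.949

With known σ, the Normal prior is conjugate. Weight on the data is w = (n/σ²)/(n/σ² + 1/τ₀²) = 0.00323073/(0.00323073+0.00063705) = 0.83529.
Posterior mean = w·x̄ + (1−w)·μ₀ = 0.83529·250 + 0.16471·195.05 = 240.949.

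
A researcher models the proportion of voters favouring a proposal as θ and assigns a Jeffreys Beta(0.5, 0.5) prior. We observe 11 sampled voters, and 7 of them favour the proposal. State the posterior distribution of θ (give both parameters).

Observing 7 successes and 4 failures updates Beta(0.5, 0.5) by adding the success and failure counts to the two shape parameters: α = 0.5+7 = 7.5, β = 0.5+4 = 4.5.

Posterior: Beta(7.5, 4.5)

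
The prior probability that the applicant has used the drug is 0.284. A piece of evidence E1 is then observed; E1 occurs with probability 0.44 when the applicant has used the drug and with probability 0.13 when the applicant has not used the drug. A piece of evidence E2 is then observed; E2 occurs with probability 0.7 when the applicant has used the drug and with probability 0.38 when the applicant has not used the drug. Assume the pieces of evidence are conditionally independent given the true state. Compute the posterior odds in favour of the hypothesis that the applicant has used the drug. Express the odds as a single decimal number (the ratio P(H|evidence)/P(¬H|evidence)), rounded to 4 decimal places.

Prior odds = 0.284/(1−0.284) = 0.39665. In log-odds, ln(0.39665) = -0.92471.
Add log likelihood ratios: ln(3.3846) + ln(1.8421) = 1.8301.
Posterior log-odds = 0.90544, so posterior odds = exp(0.90544) = 2.4730.

Posterior odds ≈ 2.4730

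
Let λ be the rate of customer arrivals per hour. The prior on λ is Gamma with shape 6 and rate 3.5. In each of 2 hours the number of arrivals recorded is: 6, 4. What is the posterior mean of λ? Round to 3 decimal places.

Posterior mean ≈ 2.909

The Poisson likelihood adds the total count to the shape and the number of exposure periods to the rate. Here ∑xᵢ = 10 and n = 2, so shape 6→16 and rate 3.5→5.5.
E[λ | data] = 16/5.5 = 2.909.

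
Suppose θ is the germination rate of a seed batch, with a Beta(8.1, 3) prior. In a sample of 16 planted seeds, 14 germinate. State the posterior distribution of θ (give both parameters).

The binomial likelihood is conjugate to the Beta prior: with 14 successes and 2 failures, the posterior is Beta(8.1+14, 3+2) = Beta(22.1, 5).

Posterior: Beta(22.1, 5)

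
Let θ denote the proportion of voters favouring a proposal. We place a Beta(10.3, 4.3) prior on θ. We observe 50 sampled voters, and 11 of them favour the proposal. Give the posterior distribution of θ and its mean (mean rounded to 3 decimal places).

Posterior: Beta(21.3, 43.3); mean ≈ 0.330

Observing 11 successes and 39 failures updates Beta(10.3, 4.3) by adding the success and failure counts to the two shape parameters: α = 10.3+11 = 21.3, β = 4.3+39 = 43.3.
Posterior mean = α/(α+β) = 21.3/64.6 = 0.330.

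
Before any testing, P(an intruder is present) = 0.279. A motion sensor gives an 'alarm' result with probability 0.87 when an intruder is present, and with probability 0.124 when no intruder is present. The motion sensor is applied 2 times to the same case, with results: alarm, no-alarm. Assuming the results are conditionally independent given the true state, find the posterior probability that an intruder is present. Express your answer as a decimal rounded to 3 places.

Posterior P(H) ≈ 0.287

Let H be the event that an intruder is present; start with P(H) = 0.279. P('alarm'|H) = 0.87, P('alarm'|¬H) = 0.124.
Update on result 1 ('alarm'): P(H) ← 0.87·0.2790 / (0.87·0.2790 + 0.124·0.7210) = 0.24273/0.33213 = 0.7308.
Update on result 2 ('no-alarm'): P(H) ← 0.13·0.7308 / (0.13·0.7308 + 0.876·0.2692) = 0.095007/0.33081 = 0.2872.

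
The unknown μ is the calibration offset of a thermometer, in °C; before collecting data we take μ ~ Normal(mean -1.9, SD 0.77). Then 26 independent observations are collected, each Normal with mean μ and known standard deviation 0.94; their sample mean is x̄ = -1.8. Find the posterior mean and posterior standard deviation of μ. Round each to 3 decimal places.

Posterior mean ≈ -1.805; posterior SD ≈ 0.179

With known σ, the Normal prior is conjugate. Weight on the data is w = (n/σ²)/(n/σ² + 1/τ₀²) = 29.4251/(29.4251+1.68663) = 0.94579.
Posterior mean = w·x̄ + (1−w)·μ₀ = 0.94579·-1.8 + 0.054212·-1.9 = -1.805. Posterior variance = 1/(29.4251+1.68663) = 0.0321422, so SD = 0.179.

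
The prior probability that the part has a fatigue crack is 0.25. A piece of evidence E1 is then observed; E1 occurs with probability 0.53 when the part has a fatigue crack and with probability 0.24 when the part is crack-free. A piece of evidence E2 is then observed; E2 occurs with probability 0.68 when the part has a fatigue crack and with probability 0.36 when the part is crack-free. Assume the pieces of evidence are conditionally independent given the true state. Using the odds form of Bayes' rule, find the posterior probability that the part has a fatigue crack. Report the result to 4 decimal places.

Posterior probability ≈ 0.5817

Prior odds = 0.25/(1−0.25) = 0.33333.
Likelihood ratio for E1 = 0.53/0.24 = 2.2083.
Likelihood ratio for E2 = 0.68/0.36 = 1.8889.
Posterior odds = prior odds × LR₁ × LR₂ = 1.3904.
Posterior probability = odds/(1+odds) = 1.3904/2.3904 = 0.5817.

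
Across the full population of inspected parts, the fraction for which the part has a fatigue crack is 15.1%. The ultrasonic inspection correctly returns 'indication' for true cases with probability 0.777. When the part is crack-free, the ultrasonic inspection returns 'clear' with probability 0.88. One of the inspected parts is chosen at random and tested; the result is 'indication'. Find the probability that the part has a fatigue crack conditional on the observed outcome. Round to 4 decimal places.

P(H | E) ≈ 0.5352

Write H for 'the part has a fatigue crack'. Prior odds H:¬H = 0.151/0.849 = 0.17786. For the 'indication' outcome, the likelihood ratio is 0.777/0.12 = 6.4750.
Posterior odds = 0.17786 × 6.4750 = 1.1516, so P(H|E) = 1.1516/(1+1.1516) = 0.5352.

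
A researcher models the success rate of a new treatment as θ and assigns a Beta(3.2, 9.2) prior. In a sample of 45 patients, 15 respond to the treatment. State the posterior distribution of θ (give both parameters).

Posterior: Beta(18.2, 39.2)

Observing 15 successes and 30 failures updates Beta(3.2, 9.2) by adding the success and failure counts to the two shape parameters: α = 3.2+15 = 18.2, β = 9.2+30 = 39.2.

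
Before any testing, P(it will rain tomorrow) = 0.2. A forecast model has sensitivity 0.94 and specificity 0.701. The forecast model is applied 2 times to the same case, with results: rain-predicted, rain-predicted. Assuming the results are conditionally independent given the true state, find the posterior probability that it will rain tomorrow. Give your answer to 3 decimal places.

Let H be the event that it will rain tomorrow; start with P(H) = 0.2. P('rain-predicted'|H) = 0.94, P('rain-predicted'|¬H) = 0.299.
Update on result 1 ('rain-predicted'): P(H) ← 0.94·0.2000 / (0.94·0.2000 + 0.299·0.8000) = 0.18800/0.42720 = 0.4401.
Update on result 2 ('rain-predicted'): P(H) ← 0.94·0.4401 / (0.94·0.4401 + 0.299·0.5599) = 0.41367/0.58109 = 0.7119.

Posterior P(H) ≈ 0.712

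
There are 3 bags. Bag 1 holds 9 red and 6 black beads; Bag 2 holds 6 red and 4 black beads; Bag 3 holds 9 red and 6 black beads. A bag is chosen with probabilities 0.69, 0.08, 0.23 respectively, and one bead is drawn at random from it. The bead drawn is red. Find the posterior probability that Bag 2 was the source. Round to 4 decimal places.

Posterior probability ≈ 0.0800

Tabulate prior·likelihood by source: [1] prior 0.69, lik 0.6, product 0.4140; [2] prior 0.08, lik 0.6, product 0.04800; [3] prior 0.23, lik 0.6, product 0.1380.
Normalizing constant = 0.60000; the posterior for Bag 2 is its product over the sum, 0.04800/0.60000 = 0.0800.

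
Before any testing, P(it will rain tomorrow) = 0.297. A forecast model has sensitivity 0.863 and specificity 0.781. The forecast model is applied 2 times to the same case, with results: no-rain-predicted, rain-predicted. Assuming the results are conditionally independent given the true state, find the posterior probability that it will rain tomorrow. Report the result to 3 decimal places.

Posterior P(H) ≈ 0.226

Let H be the event that it will rain tomorrow; start with P(H) = 0.297. P('rain-predicted'|H) = 0.863, P('rain-predicted'|¬H) = 0.219.
Update on result 1 ('no-rain-predicted'): P(H) ← 0.137·0.2970 / (0.137·0.2970 + 0.781·0.7030) = 0.040689/0.58973 = 0.0690.
Update on result 2 ('rain-predicted'): P(H) ← 0.863·0.0690 / (0.863·0.0690 + 0.219·0.9310) = 0.059543/0.26343 = 0.2260.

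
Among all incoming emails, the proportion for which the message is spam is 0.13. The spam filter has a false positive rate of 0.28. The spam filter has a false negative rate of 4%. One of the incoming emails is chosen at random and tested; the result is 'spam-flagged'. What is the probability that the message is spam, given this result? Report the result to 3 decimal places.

Write H for 'the message is spam'. Prior odds H:¬H = 0.13/0.87 = 0.14943. For the 'spam-flagged' outcome, the likelihood ratio is 0.96/0.28 = 3.4286.
Posterior odds = 0.14943 × 3.4286 = 0.51232, so P(H|E) = 0.51232/(1+0.51232) = 0.339.

P(H | E) ≈ 0.339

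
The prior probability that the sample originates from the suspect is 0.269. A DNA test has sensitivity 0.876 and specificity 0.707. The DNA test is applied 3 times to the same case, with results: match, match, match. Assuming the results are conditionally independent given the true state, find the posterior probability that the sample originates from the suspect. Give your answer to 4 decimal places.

Posterior P(H) ≈ 0.9077

With H the event that the sample originates from the suspect, the joint likelihood of the observed sequence is P(data|H) = 0.876·0.876·0.876 = 0.67222 and P(data|¬H) = 0.293·0.293·0.293 = 0.025154.
Bayes: P(H|data) = 0.269·0.67222 / (0.269·0.67222 + 0.731·0.025154) = 0.18083/0.19921 = 0.9077.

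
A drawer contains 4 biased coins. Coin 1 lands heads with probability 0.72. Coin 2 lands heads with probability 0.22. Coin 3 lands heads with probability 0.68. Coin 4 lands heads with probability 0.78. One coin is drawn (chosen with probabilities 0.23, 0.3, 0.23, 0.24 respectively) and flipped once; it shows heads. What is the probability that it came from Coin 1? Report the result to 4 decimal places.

P(heads|C1) = 0.72; P(heads|C2) = 0.22; P(heads|C3) = 0.68; P(heads|C4) = 0.78.
Prior × likelihood for each source: 0.23·0.72=0.1656, 0.3·0.22=0.06600, 0.23·0.68=0.1564, 0.24·0.78=0.1872. Summing gives P(heads) = 0.57520.
P(Coin 1 | heads) = 0.1656 / 0.57520 = 0.2879.

Posterior probability ≈ 0.2879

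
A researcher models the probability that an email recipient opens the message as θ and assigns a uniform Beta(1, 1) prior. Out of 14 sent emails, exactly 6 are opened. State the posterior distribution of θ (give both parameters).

The binomial likelihood is conjugate to the Beta prior: with 6 successes and 8 failures, the posterior is Beta(1+6, 1+8) = Beta(7, 9).

Posterior: Beta(7, 9)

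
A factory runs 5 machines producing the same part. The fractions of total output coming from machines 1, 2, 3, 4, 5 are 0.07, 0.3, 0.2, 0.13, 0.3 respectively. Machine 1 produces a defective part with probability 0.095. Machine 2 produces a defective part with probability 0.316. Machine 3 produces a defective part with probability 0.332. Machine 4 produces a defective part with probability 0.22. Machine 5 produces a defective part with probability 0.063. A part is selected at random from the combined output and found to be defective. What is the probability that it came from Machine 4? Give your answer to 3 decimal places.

Tabulate prior·likelihood by source: [1] prior 0.07, lik 0.095, product 0.006650; [2] prior 0.3, lik 0.316, product 0.09480; [3] prior 0.2, lik 0.332, product 0.06640; [4] prior 0.13, lik 0.22, product 0.02860; [5] prior 0.3, lik 0.063, product 0.01890.
Normalizing constant = 0.21535; the posterior for Machine 4 is its product over the sum, 0.02860/0.21535 = 0.133.

Posterior probability ≈ 0.133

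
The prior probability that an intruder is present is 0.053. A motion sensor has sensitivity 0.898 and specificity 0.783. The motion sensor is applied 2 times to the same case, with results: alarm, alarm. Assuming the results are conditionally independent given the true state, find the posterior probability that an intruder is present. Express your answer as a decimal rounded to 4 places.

Posterior P(H) ≈ 0.4894

Let H be the event that an intruder is present; start with P(H) = 0.053. P('alarm'|H) = 0.898, P('alarm'|¬H) = 0.217.
Update on result 1 ('alarm'): P(H) ← 0.898·0.0530 / (0.898·0.0530 + 0.217·0.9470) = 0.047594/0.25309 = 0.1880.
Update on result 2 ('alarm'): P(H) ← 0.898·0.1880 / (0.898·0.1880 + 0.217·0.8120) = 0.16887/0.34506 = 0.4894.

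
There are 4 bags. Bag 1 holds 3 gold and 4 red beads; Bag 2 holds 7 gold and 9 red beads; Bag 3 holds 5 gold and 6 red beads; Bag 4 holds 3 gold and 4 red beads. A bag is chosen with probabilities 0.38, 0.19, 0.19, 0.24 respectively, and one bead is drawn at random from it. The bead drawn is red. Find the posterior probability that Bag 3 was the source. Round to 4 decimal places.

Posterior probability ≈ 0.1835

P(red|Bag 1) = 0.5714; P(red|Bag 2) = 0.5625; P(red|Bag 3) = 0.5455; P(red|Bag 4) = 0.5714.
Prior × likelihood for each source: 0.38·0.5714=0.2171, 0.19·0.5625=0.1069, 0.19·0.5455=0.1036, 0.24·0.5714=0.1371. Summing gives P(red) = 0.56480.
P(Bag 3 | red) = 0.1036 / 0.56480 = 0.1835.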